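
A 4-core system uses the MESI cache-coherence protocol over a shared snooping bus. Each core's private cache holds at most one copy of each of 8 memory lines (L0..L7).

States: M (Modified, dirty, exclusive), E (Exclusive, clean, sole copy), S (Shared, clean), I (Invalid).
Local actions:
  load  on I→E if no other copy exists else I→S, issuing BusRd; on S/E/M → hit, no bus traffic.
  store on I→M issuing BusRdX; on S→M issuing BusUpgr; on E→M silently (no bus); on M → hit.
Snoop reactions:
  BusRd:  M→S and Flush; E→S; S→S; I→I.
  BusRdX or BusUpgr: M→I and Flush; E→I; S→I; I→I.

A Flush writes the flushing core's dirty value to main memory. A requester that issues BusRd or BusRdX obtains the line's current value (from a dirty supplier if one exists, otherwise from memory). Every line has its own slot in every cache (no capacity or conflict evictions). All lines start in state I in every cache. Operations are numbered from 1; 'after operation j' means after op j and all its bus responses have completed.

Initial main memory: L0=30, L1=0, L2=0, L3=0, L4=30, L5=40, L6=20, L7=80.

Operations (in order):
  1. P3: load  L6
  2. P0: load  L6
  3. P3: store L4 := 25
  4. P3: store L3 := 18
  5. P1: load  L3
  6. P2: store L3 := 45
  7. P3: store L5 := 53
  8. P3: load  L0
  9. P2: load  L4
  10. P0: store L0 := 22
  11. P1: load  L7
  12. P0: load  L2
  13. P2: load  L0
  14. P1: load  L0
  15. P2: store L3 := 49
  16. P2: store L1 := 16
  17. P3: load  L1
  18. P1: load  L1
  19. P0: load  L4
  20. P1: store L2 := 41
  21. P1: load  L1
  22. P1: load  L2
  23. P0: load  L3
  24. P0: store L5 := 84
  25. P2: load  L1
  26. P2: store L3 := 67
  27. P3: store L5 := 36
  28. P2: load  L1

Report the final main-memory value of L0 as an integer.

memory[L0] = 22

1. P3: load  L6  bus=[BusRd]  L6: P0=I P1=I P2=I P3=E  mem[L6]=20
2. P0: load  L6  bus=[BusRd]  L6: P0=S P1=I P2=I P3=S  mem[L6]=20
3. P3: store L4 := 25  bus=[BusRdX]  L4: P0=I P1=I P2=I P3=M  mem[L4]=30
4. P3: store L3 := 18  bus=[BusRdX]  L3: P0=I P1=I P2=I P3=M  mem[L3]=0
5. P1: load  L3  bus=[BusRd,Flush]  L3: P0=I P1=S P2=I P3=S  mem[L3]=18
6. P2: store L3 := 45  bus=[BusRdX]  L3: P0=I P1=I P2=M P3=I  mem[L3]=18
7. P3: store L5 := 53  bus=[BusRdX]  L5: P0=I P1=I P2=I P3=M  mem[L5]=40
8. P3: load  L0  bus=[BusRd]  L0: P0=I P1=I P2=I P3=E  mem[L0]=30
9. P2: load  L4  bus=[BusRd,Flush]  L4: P0=I P1=I P2=S P3=S  mem[L4]=25
10. P0: store L0 := 22  bus=[BusRdX]  L0: P0=M P1=I P2=I P3=I  mem[L0]=30
11. P1: load  L7  bus=[BusRd]  L7: P0=I P1=E P2=I P3=I  mem[L7]=80
12. P0: load  L2  bus=[BusRd]  L2: P0=E P1=I P2=I P3=I  mem[L2]=0
13. P2: load  L0  bus=[BusRd,Flush]  L0: P0=S P1=I P2=S P3=I  mem[L0]=22
14. P1: load  L0  bus=[BusRd]  L0: P0=S P1=S P2=S P3=I  mem[L0]=22
15. P2: store L3 := 49  bus=[-]  L3: P0=I P1=I P2=M P3=I  mem[L3]=18
16. P2: store L1 := 16  bus=[BusRdX]  L1: P0=I P1=I P2=M P3=I  mem[L1]=0
17. P3: load  L1  bus=[BusRd,Flush]  L1: P0=I P1=I P2=S P3=S  mem[L1]=16
18. P1: load  L1  bus=[BusRd]  L1: P0=I P1=S P2=S P3=S  mem[L1]=16
19. P0: load  L4  bus=[BusRd]  L4: P0=S P1=I P2=S P3=S  mem[L4]=25
20. P1: store L2 := 41  bus=[BusRdX]  L2: P0=I P1=M P2=I P3=I  mem[L2]=0
21. P1: load  L1  bus=[-]  L1: P0=I P1=S P2=S P3=S  mem[L1]=16
22. P1: load  L2  bus=[-]  L2: P0=I P1=M P2=I P3=I  mem[L2]=0
23. P0: load  L3  bus=[BusRd,Flush]  L3: P0=S P1=I P2=S P3=I  mem[L3]=49
24. P0: store L5 := 84  bus=[BusRdX,Flush]  L5: P0=M P1=I P2=I P3=I  mem[L5]=53
25. P2: load  L1  bus=[-]  L1: P0=I P1=S P2=S P3=S  mem[L1]=16
26. P2: store L3 := 67  bus=[BusUpgr]  L3: P0=I P1=I P2=M P3=I  mem[L3]=49
27. P3: store L5 := 36  bus=[BusRdX,Flush]  L5: P0=I P1=I P2=I P3=M  mem[L5]=84
28. P2: load  L1  bus=[-]  L1: P0=I P1=S P2=S P3=S  mem[L1]=16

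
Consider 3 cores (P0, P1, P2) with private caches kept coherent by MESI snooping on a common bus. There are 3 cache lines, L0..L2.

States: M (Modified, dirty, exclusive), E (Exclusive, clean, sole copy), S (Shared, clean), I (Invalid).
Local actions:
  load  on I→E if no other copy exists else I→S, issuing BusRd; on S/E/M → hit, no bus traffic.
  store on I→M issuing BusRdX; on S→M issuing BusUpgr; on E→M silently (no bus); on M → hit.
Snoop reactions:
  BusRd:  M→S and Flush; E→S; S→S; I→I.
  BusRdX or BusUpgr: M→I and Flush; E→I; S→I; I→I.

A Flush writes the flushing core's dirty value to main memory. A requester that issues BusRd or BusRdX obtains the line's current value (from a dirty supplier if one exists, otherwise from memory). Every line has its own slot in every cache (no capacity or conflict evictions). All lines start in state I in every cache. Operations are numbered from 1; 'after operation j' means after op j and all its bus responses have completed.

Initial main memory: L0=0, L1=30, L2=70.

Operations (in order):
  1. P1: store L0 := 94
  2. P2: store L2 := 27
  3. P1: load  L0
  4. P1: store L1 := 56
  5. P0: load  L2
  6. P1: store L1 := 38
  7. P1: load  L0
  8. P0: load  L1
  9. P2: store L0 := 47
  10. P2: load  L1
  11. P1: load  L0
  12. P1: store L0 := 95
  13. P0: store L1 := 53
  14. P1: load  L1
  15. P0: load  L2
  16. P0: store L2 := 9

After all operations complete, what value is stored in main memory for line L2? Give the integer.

memory[L2] = 27

[1] P1: store L0 := 94 | P0:I, P1:M(94), P2:I | bus: BusRdX
[2] P2: store L2 := 27 | P0:I, P1:I, P2:M(27) | bus: BusRdX
[3] P1: load  L0 | P0:I, P1:M(94), P2:I | bus: none
[4] P1: store L1 := 56 | P0:I, P1:M(56), P2:I | bus: BusRdX
[5] P0: load  L2 | P0:S(27), P1:I, P2:S(27) | bus: BusRd,Flush
[6] P1: store L1 := 38 | P0:I, P1:M(38), P2:I | bus: none
[7] P1: load  L0 | P0:I, P1:M(94), P2:I | bus: none
[8] P0: load  L1 | P0:S(38), P1:S(38), P2:I | bus: BusRd,Flush
[9] P2: store L0 := 47 | P0:I, P1:I, P2:M(47) | bus: BusRdX,Flush
[10] P2: load  L1 | P0:S(38), P1:S(38), P2:S(38) | bus: BusRd
[11] P1: load  L0 | P0:I, P1:S(47), P2:S(47) | bus: BusRd,Flush
[12] P1: store L0 := 95 | P0:I, P1:M(95), P2:I | bus: BusUpgr
[13] P0: store L1 := 53 | P0:M(53), P1:I, P2:I | bus: BusUpgr
[14] P1: load  L1 | P0:S(53), P1:S(53), P2:I | bus: BusRd,Flush
[15] P0: load  L2 | P0:S(27), P1:I, P2:S(27) | bus: none
[16] P0: store L2 := 9 | P0:M(9), P1:I, P2:I | bus: BusUpgr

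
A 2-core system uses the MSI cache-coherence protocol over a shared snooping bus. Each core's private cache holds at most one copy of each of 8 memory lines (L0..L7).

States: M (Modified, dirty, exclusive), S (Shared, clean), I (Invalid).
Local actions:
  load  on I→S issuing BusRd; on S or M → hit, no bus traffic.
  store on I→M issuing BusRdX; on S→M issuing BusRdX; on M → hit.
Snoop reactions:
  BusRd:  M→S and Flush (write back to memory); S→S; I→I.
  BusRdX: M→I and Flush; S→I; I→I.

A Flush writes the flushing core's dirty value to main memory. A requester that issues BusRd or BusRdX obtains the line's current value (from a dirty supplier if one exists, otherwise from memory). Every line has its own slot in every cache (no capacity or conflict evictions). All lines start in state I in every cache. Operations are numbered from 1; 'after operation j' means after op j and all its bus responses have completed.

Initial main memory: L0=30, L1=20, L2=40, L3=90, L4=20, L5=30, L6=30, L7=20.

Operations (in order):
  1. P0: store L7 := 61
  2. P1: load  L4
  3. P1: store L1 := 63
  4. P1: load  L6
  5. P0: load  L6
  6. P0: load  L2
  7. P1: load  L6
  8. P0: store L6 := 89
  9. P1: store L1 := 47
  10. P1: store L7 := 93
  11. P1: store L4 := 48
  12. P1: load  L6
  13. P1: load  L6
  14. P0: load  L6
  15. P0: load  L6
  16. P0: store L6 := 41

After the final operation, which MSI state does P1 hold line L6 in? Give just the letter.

step 1: P0: store L7 := 61  ⟶  MI  (L7)  txn=BusRdX  M[L7]=20
step 2: P1: load  L4  ⟶  IS  (L4)  txn=BusRd  M[L4]=20
step 3: P1: store L1 := 63  ⟶  IM  (L1)  txn=BusRdX  M[L1]=20
step 4: P1: load  L6  ⟶  IS  (L6)  txn=BusRd  M[L6]=30
step 5: P0: load  L6  ⟶  SS  (L6)  txn=BusRd  M[L6]=30
step 6: P0: load  L2  ⟶  SI  (L2)  txn=BusRd  M[L2]=40
step 7: P1: load  L6  ⟶  SS  (L6)  txn=∅  M[L6]=30
step 8: P0: store L6 := 89  ⟶  MI  (L6)  txn=BusRdX  M[L6]=30
step 9: P1: store L1 := 47  ⟶  IM  (L1)  txn=∅  M[L1]=20
step 10: P1: store L7 := 93  ⟶  IM  (L7)  txn=BusRdX+Flush  M[L7]=61
step 11: P1: store L4 := 48  ⟶  IM  (L4)  txn=BusRdX  M[L4]=20
step 12: P1: load  L6  ⟶  SS  (L6)  txn=BusRd+Flush  M[L6]=89
step 13: P1: load  L6  ⟶  SS  (L6)  txn=∅  M[L6]=89
step 14: P0: load  L6  ⟶  SS  (L6)  txn=∅  M[L6]=89
step 15: P0: load  L6  ⟶  SS  (L6)  txn=∅  M[L6]=89
step 16: P0: store L6 := 41  ⟶  MI  (L6)  txn=BusRdX  M[L6]=89

state = I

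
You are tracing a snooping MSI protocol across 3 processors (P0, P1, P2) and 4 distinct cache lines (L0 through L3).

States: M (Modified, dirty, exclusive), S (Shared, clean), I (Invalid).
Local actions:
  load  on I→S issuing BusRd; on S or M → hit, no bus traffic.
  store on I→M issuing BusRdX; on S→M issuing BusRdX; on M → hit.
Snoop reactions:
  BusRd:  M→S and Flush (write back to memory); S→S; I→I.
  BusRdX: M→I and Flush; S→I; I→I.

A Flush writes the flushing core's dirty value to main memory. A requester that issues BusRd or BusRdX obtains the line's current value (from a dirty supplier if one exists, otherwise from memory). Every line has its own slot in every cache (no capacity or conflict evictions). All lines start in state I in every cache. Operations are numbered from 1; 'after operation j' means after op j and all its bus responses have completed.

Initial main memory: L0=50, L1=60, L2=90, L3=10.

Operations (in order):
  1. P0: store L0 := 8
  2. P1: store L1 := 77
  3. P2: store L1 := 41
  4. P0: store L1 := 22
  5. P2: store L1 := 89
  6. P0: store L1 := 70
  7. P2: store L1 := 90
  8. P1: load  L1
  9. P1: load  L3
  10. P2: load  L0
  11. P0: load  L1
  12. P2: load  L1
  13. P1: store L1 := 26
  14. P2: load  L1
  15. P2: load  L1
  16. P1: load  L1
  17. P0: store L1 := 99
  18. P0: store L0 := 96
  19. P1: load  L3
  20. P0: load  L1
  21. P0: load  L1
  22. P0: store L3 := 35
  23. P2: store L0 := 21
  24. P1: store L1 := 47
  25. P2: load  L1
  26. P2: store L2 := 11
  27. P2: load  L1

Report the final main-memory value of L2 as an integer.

[1] P0: store L0 := 8 | P0:M(8), P1:I, P2:I | bus: BusRdX
[2] P1: store L1 := 77 | P0:I, P1:M(77), P2:I | bus: BusRdX
[3] P2: store L1 := 41 | P0:I, P1:I, P2:M(41) | bus: BusRdX,Flush
[4] P0: store L1 := 22 | P0:M(22), P1:I, P2:I | bus: BusRdX,Flush
[5] P2: store L1 := 89 | P0:I, P1:I, P2:M(89) | bus: BusRdX,Flush
[6] P0: store L1 := 70 | P0:M(70), P1:I, P2:I | bus: BusRdX,Flush
[7] P2: store L1 := 90 | P0:I, P1:I, P2:M(90) | bus: BusRdX,Flush
[8] P1: load  L1 | P0:I, P1:S(90), P2:S(90) | bus: BusRd,Flush
[9] P1: load  L3 | P0:I, P1:S(10), P2:I | bus: BusRd
[10] P2: load  L0 | P0:S(8), P1:I, P2:S(8) | bus: BusRd,Flush
[11] P0: load  L1 | P0:S(90), P1:S(90), P2:S(90) | bus: BusRd
[12] P2: load  L1 | P0:S(90), P1:S(90), P2:S(90) | bus: none
[13] P1: store L1 := 26 | P0:I, P1:M(26), P2:I | bus: BusRdX
[14] P2: load  L1 | P0:I, P1:S(26), P2:S(26) | bus: BusRd,Flush
[15] P2: load  L1 | P0:I, P1:S(26), P2:S(26) | bus: none
[16] P1: load  L1 | P0:I, P1:S(26), P2:S(26) | bus: none
[17] P0: store L1 := 99 | P0:M(99), P1:I, P2:I | bus: BusRdX
[18] P0: store L0 := 96 | P0:M(96), P1:I, P2:I | bus: BusRdX
[19] P1: load  L3 | P0:I, P1:S(10), P2:I | bus: none
[20] P0: load  L1 | P0:M(99), P1:I, P2:I | bus: none
[21] P0: load  L1 | P0:M(99), P1:I, P2:I | bus: none
[22] P0: store L3 := 35 | P0:M(35), P1:I, P2:I | bus: BusRdX
[23] P2: store L0 := 21 | P0:I, P1:I, P2:M(21) | bus: BusRdX,Flush
[24] P1: store L1 := 47 | P0:I, P1:M(47), P2:I | bus: BusRdX,Flush
[25] P2: load  L1 | P0:I, P1:S(47), P2:S(47) | bus: BusRd,Flush
[26] P2: store L2 := 11 | P0:I, P1:I, P2:M(11) | bus: BusRdX
[27] P2: load  L1 | P0:I, P1:S(47), P2:S(47) | bus: none

memory[L2] = 90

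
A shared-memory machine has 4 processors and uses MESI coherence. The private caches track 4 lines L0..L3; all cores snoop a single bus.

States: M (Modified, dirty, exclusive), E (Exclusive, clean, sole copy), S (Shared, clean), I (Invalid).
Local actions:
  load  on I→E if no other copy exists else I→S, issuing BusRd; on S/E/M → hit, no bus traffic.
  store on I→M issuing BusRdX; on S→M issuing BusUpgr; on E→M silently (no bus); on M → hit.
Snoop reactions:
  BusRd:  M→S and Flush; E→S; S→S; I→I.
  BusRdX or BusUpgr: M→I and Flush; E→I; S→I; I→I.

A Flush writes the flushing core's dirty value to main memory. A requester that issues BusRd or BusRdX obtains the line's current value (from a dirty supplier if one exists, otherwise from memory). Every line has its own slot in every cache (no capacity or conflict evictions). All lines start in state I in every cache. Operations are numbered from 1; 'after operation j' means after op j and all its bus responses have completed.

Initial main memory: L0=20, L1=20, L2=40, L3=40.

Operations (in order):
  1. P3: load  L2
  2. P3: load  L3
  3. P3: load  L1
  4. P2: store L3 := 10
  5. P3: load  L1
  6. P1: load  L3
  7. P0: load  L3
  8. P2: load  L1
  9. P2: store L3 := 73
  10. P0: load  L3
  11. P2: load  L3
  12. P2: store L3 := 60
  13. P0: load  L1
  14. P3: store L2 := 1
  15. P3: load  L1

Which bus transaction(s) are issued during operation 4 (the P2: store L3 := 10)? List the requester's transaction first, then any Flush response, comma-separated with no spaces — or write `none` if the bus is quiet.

[1] P3: load  L2 | P0:I, P1:I, P2:I, P3:E(40) | bus: BusRd
[2] P3: load  L3 | P0:I, P1:I, P2:I, P3:E(40) | bus: BusRd
[3] P3: load  L1 | P0:I, P1:I, P2:I, P3:E(20) | bus: BusRd
[4] P2: store L3 := 10 | P0:I, P1:I, P2:M(10), P3:I | bus: BusRdX
[5] P3: load  L1 | P0:I, P1:I, P2:I, P3:E(20) | bus: none
[6] P1: load  L3 | P0:I, P1:S(10), P2:S(10), P3:I | bus: BusRd,Flush
[7] P0: load  L3 | P0:S(10), P1:S(10), P2:S(10), P3:I | bus: BusRd
[8] P2: load  L1 | P0:I, P1:I, P2:S(20), P3:S(20) | bus: BusRd
[9] P2: store L3 := 73 | P0:I, P1:I, P2:M(73), P3:I | bus: BusUpgr
[10] P0: load  L3 | P0:S(73), P1:I, P2:S(73), P3:I | bus: BusRd,Flush
[11] P2: load  L3 | P0:S(73), P1:I, P2:S(73), P3:I | bus: none
[12] P2: store L3 := 60 | P0:I, P1:I, P2:M(60), P3:I | bus: BusUpgr
[13] P0: load  L1 | P0:S(20), P1:I, P2:S(20), P3:S(20) | bus: BusRd
[14] P3: store L2 := 1 | P0:I, P1:I, P2:I, P3:M(1) | bus: none
[15] P3: load  L1 | P0:S(20), P1:I, P2:S(20), P3:S(20) | bus: none

bus = BusRdX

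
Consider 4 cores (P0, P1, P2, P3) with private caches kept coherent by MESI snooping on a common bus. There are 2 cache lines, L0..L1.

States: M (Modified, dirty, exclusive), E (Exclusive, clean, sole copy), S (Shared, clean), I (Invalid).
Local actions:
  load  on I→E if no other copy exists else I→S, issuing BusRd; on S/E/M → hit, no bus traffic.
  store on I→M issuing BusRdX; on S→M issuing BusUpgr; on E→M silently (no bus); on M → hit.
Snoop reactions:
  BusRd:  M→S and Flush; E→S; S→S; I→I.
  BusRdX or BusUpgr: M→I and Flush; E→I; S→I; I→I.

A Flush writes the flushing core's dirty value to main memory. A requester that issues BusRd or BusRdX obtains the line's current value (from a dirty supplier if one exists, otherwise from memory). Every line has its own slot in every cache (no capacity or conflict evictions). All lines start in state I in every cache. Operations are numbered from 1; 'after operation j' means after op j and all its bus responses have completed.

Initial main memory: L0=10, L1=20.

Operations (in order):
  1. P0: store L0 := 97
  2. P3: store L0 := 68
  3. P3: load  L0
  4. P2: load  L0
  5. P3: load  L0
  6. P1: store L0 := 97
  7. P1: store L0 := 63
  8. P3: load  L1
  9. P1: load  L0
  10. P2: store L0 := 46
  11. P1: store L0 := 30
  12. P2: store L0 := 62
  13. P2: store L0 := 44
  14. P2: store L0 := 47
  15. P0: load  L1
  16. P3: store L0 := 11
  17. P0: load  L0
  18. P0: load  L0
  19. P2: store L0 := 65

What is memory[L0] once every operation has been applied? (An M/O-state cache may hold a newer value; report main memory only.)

step 1: P0: store L0 := 97  ⟶  MIII  (L0)  txn=BusRdX  M[L0]=10
step 2: P3: store L0 := 68  ⟶  IIIM  (L0)  txn=BusRdX+Flush  M[L0]=97
step 3: P3: load  L0  ⟶  IIIM  (L0)  txn=∅  M[L0]=97
step 4: P2: load  L0  ⟶  IISS  (L0)  txn=BusRd+Flush  M[L0]=68
step 5: P3: load  L0  ⟶  IISS  (L0)  txn=∅  M[L0]=68
step 6: P1: store L0 := 97  ⟶  IMII  (L0)  txn=BusRdX  M[L0]=68
step 7: P1: store L0 := 63  ⟶  IMII  (L0)  txn=∅  M[L0]=68
step 8: P3: load  L1  ⟶  IIIE  (L1)  txn=BusRd  M[L1]=20
step 9: P1: load  L0  ⟶  IMII  (L0)  txn=∅  M[L0]=68
step 10: P2: store L0 := 46  ⟶  IIMI  (L0)  txn=BusRdX+Flush  M[L0]=63
step 11: P1: store L0 := 30  ⟶  IMII  (L0)  txn=BusRdX+Flush  M[L0]=46
step 12: P2: store L0 := 62  ⟶  IIMI  (L0)  txn=BusRdX+Flush  M[L0]=30
step 13: P2: store L0 := 44  ⟶  IIMI  (L0)  txn=∅  M[L0]=30
step 14: P2: store L0 := 47  ⟶  IIMI  (L0)  txn=∅  M[L0]=30
step 15: P0: load  L1  ⟶  SIIS  (L1)  txn=BusRd  M[L1]=20
step 16: P3: store L0 := 11  ⟶  IIIM  (L0)  txn=BusRdX+Flush  M[L0]=47
step 17: P0: load  L0  ⟶  SIIS  (L0)  txn=BusRd+Flush  M[L0]=11
step 18: P0: load  L0  ⟶  SIIS  (L0)  txn=∅  M[L0]=11
step 19: P2: store L0 := 65  ⟶  IIMI  (L0)  txn=BusRdX  M[L0]=11

memory[L0] = 11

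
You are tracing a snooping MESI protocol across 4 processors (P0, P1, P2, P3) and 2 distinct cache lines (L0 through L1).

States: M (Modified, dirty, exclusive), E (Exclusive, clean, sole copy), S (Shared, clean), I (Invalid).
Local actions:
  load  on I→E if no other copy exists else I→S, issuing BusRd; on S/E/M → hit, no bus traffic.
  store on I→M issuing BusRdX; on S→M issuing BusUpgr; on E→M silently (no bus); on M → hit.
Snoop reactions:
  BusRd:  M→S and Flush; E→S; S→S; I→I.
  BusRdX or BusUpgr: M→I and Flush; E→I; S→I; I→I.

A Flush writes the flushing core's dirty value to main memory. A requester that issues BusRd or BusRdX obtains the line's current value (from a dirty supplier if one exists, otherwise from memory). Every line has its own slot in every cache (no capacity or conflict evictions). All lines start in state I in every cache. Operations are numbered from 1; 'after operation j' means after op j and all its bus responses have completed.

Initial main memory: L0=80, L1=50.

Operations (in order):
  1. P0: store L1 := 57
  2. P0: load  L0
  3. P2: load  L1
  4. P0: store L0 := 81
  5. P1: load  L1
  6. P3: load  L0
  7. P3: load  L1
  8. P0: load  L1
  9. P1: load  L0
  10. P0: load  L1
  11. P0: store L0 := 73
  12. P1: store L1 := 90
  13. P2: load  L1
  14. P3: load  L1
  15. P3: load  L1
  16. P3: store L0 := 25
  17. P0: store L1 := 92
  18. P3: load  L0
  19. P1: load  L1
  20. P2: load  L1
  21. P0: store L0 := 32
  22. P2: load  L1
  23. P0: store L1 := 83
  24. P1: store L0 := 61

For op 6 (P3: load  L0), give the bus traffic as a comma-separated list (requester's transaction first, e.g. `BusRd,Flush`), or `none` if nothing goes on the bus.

bus = BusRd,Flush

  op1 P0: store L1 := 57 → M/I/I/I on L1; bus BusRdX; mem=50
  op2 P0: load  L0 → E/I/I/I on L0; bus BusRd; mem=80
  op3 P2: load  L1 → S/I/S/I on L1; bus BusRd Flush; mem=57
  op4 P0: store L0 := 81 → M/I/I/I on L0; bus (none); mem=80
  op5 P1: load  L1 → S/S/S/I on L1; bus BusRd; mem=57
  op6 P3: load  L0 → S/I/I/S on L0; bus BusRd Flush; mem=81
  op7 P3: load  L1 → S/S/S/S on L1; bus BusRd; mem=57
  op8 P0: load  L1 → S/S/S/S on L1; bus (none); mem=57
  op9 P1: load  L0 → S/S/I/S on L0; bus BusRd; mem=81
  op10 P0: load  L1 → S/S/S/S on L1; bus (none); mem=57
  op11 P0: store L0 := 73 → M/I/I/I on L0; bus BusUpgr; mem=81
  op12 P1: store L1 := 90 → I/M/I/I on L1; bus BusUpgr; mem=57
  op13 P2: load  L1 → I/S/S/I on L1; bus BusRd Flush; mem=90
  op14 P3: load  L1 → I/S/S/S on L1; bus BusRd; mem=90
  op15 P3: load  L1 → I/S/S/S on L1; bus (none); mem=90
  op16 P3: store L0 := 25 → I/I/I/M on L0; bus BusRdX Flush; mem=73
  op17 P0: store L1 := 92 → M/I/I/I on L1; bus BusRdX; mem=90
  op18 P3: load  L0 → I/I/I/M on L0; bus (none); mem=73
  op19 P1: load  L1 → S/S/I/I on L1; bus BusRd Flush; mem=92
  op20 P2: load  L1 → S/S/S/I on L1; bus BusRd; mem=92
  op21 P0: store L0 := 32 → M/I/I/I on L0; bus BusRdX Flush; mem=25
  op22 P2: load  L1 → S/S/S/I on L1; bus (none); mem=92
  op23 P0: store L1 := 83 → M/I/I/I on L1; bus BusUpgr; mem=92
  op24 P1: store L0 := 61 → I/M/I/I on L0; bus BusRdX Flush; mem=32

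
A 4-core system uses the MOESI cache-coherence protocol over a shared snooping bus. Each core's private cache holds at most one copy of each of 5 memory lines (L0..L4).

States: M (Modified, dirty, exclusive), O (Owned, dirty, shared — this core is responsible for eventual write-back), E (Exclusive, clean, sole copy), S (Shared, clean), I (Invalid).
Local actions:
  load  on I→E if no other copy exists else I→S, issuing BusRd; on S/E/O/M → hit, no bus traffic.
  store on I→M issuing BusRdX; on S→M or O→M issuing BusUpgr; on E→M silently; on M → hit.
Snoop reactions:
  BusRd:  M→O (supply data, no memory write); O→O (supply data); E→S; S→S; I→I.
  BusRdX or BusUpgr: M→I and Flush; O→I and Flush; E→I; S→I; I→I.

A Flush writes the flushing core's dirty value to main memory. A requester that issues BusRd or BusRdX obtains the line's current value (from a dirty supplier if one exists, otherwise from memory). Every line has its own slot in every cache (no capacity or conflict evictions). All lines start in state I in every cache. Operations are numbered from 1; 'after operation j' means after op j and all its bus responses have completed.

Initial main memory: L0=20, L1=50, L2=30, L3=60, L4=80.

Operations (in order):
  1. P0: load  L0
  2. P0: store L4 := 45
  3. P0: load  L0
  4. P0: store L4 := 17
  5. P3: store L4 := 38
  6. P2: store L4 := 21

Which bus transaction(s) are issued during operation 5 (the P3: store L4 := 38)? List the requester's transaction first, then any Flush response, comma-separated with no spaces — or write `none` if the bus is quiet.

1. P0: load  L0  bus=[BusRd]  L0: P0=E P1=I P2=I P3=I  mem[L0]=20
2. P0: store L4 := 45  bus=[BusRdX]  L4: P0=M P1=I P2=I P3=I  mem[L4]=80
3. P0: load  L0  bus=[-]  L0: P0=E P1=I P2=I P3=I  mem[L0]=20
4. P0: store L4 := 17  bus=[-]  L4: P0=M P1=I P2=I P3=I  mem[L4]=80
5. P3: store L4 := 38  bus=[BusRdX,Flush]  L4: P0=I P1=I P2=I P3=M  mem[L4]=17
6. P2: store L4 := 21  bus=[BusRdX,Flush]  L4: P0=I P1=I P2=M P3=I  mem[L4]=38

bus = BusRdX,Flush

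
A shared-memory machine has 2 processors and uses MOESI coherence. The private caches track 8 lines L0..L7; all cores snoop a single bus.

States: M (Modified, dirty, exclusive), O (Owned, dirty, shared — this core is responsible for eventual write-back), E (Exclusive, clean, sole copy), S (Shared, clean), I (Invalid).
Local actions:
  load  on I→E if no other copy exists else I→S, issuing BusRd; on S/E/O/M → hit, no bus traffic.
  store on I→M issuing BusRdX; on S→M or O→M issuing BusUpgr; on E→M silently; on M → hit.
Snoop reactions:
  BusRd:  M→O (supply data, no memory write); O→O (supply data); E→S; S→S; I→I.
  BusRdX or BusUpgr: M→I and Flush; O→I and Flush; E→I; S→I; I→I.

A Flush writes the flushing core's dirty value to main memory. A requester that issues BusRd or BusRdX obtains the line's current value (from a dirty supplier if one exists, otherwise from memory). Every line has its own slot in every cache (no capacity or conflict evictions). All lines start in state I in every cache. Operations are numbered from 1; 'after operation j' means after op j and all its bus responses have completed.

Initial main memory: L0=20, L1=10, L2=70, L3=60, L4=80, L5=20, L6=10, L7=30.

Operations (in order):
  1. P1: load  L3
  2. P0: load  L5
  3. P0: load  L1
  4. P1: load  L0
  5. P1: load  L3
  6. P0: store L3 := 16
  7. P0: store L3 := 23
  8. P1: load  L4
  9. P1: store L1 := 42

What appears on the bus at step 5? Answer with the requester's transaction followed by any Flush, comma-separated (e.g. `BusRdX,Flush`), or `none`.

bus = none

1. P1: load  L3  bus=[BusRd]  L3: P0=I P1=E  mem[L3]=60
2. P0: load  L5  bus=[BusRd]  L5: P0=E P1=I  mem[L5]=20
3. P0: load  L1  bus=[BusRd]  L1: P0=E P1=I  mem[L1]=10
4. P1: load  L0  bus=[BusRd]  L0: P0=I P1=E  mem[L0]=20
5. P1: load  L3  bus=[-]  L3: P0=I P1=E  mem[L3]=60
6. P0: store L3 := 16  bus=[BusRdX]  L3: P0=M P1=I  mem[L3]=60
7. P0: store L3 := 23  bus=[-]  L3: P0=M P1=I  mem[L3]=60
8. P1: load  L4  bus=[BusRd]  L4: P0=I P1=E  mem[L4]=80
9. P1: store L1 := 42  bus=[BusRdX]  L1: P0=I P1=M  mem[L1]=10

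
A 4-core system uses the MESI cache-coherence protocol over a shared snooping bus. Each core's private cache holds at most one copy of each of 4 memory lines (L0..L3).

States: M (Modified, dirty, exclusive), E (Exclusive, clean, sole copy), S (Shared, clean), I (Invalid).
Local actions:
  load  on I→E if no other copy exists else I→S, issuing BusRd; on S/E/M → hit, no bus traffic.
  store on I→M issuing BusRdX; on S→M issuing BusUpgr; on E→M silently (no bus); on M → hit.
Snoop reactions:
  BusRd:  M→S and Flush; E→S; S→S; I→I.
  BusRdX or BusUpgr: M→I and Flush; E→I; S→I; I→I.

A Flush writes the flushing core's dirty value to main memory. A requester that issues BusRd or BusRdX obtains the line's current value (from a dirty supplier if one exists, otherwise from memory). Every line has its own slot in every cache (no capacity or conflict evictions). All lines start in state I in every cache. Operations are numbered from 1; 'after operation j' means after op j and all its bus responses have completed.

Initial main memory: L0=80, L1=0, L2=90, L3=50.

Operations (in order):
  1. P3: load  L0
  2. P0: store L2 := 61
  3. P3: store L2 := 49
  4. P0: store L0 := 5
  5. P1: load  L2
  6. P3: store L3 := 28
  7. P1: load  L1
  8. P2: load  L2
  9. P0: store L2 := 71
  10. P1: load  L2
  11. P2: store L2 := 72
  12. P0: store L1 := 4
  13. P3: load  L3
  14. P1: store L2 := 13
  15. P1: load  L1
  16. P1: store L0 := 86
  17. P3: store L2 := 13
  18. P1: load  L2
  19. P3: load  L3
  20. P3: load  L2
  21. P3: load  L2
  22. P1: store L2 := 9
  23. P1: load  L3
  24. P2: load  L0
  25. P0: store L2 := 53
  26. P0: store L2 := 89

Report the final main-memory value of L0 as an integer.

memory[L0] = 86

1. P3: load  L0  bus=[BusRd]  L0: P0=I P1=I P2=I P3=E  mem[L0]=80
2. P0: store L2 := 61  bus=[BusRdX]  L2: P0=M P1=I P2=I P3=I  mem[L2]=90
3. P3: store L2 := 49  bus=[BusRdX,Flush]  L2: P0=I P1=I P2=I P3=M  mem[L2]=61
4. P0: store L0 := 5  bus=[BusRdX]  L0: P0=M P1=I P2=I P3=I  mem[L0]=80
5. P1: load  L2  bus=[BusRd,Flush]  L2: P0=I P1=S P2=I P3=S  mem[L2]=49
6. P3: store L3 := 28  bus=[BusRdX]  L3: P0=I P1=I P2=I P3=M  mem[L3]=50
7. P1: load  L1  bus=[BusRd]  L1: P0=I P1=E P2=I P3=I  mem[L1]=0
8. P2: load  L2  bus=[BusRd]  L2: P0=I P1=S P2=S P3=S  mem[L2]=49
9. P0: store L2 := 71  bus=[BusRdX]  L2: P0=M P1=I P2=I P3=I  mem[L2]=49
10. P1: load  L2  bus=[BusRd,Flush]  L2: P0=S P1=S P2=I P3=I  mem[L2]=71
11. P2: store L2 := 72  bus=[BusRdX]  L2: P0=I P1=I P2=M P3=I  mem[L2]=71
12. P0: store L1 := 4  bus=[BusRdX]  L1: P0=M P1=I P2=I P3=I  mem[L1]=0
13. P3: load  L3  bus=[-]  L3: P0=I P1=I P2=I P3=M  mem[L3]=50
14. P1: store L2 := 13  bus=[BusRdX,Flush]  L2: P0=I P1=M P2=I P3=I  mem[L2]=72
15. P1: load  L1  bus=[BusRd,Flush]  L1: P0=S P1=S P2=I P3=I  mem[L1]=4
16. P1: store L0 := 86  bus=[BusRdX,Flush]  L0: P0=I P1=M P2=I P3=I  mem[L0]=5
17. P3: store L2 := 13  bus=[BusRdX,Flush]  L2: P0=I P1=I P2=I P3=M  mem[L2]=13
18. P1: load  L2  bus=[BusRd,Flush]  L2: P0=I P1=S P2=I P3=S  mem[L2]=13
19. P3: load  L3  bus=[-]  L3: P0=I P1=I P2=I P3=M  mem[L3]=50
20. P3: load  L2  bus=[-]  L2: P0=I P1=S P2=I P3=S  mem[L2]=13
21. P3: load  L2  bus=[-]  L2: P0=I P1=S P2=I P3=S  mem[L2]=13
22. P1: store L2 := 9  bus=[BusUpgr]  L2: P0=I P1=M P2=I P3=I  mem[L2]=13
23. P1: load  L3  bus=[BusRd,Flush]  L3: P0=I P1=S P2=I P3=S  mem[L3]=28
24. P2: load  L0  bus=[BusRd,Flush]  L0: P0=I P1=S P2=S P3=I  mem[L0]=86
25. P0: store L2 := 53  bus=[BusRdX,Flush]  L2: P0=M P1=I P2=I P3=I  mem[L2]=9
26. P0: store L2 := 89  bus=[-]  L2: P0=M P1=I P2=I P3=I  mem[L2]=9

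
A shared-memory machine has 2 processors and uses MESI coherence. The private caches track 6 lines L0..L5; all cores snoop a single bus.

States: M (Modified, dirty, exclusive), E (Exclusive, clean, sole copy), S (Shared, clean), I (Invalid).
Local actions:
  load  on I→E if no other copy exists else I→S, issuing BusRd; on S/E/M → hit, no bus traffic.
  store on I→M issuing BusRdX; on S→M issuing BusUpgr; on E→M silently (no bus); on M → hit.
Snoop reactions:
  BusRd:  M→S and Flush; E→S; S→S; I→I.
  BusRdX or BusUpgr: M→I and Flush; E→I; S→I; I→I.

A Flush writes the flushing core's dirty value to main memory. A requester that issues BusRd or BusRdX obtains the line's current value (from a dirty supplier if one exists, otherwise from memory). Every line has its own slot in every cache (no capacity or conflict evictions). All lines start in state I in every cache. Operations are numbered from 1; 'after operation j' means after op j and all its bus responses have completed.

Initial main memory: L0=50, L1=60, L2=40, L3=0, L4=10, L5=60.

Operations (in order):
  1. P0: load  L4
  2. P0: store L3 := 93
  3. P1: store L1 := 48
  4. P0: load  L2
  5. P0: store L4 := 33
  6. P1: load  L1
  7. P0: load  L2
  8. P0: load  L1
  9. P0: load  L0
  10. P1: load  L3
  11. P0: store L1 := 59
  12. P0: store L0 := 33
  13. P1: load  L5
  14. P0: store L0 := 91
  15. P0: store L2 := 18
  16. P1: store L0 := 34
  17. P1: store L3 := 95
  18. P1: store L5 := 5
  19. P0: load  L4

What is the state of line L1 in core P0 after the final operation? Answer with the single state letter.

state = M

[1] P0: load  L4 | P0:E(10), P1:I | bus: BusRd
[2] P0: store L3 := 93 | P0:M(93), P1:I | bus: BusRdX
[3] P1: store L1 := 48 | P0:I, P1:M(48) | bus: BusRdX
[4] P0: load  L2 | P0:E(40), P1:I | bus: BusRd
[5] P0: store L4 := 33 | P0:M(33), P1:I | bus: none
[6] P1: load  L1 | P0:I, P1:M(48) | bus: none
[7] P0: load  L2 | P0:E(40), P1:I | bus: none
[8] P0: load  L1 | P0:S(48), P1:S(48) | bus: BusRd,Flush
[9] P0: load  L0 | P0:E(50), P1:I | bus: BusRd
[10] P1: load  L3 | P0:S(93), P1:S(93) | bus: BusRd,Flush
[11] P0: store L1 := 59 | P0:M(59), P1:I | bus: BusUpgr
[12] P0: store L0 := 33 | P0:M(33), P1:I | bus: none
[13] P1: load  L5 | P0:I, P1:E(60) | bus: BusRd
[14] P0: store L0 := 91 | P0:M(91), P1:I | bus: none
[15] P0: store L2 := 18 | P0:M(18), P1:I | bus: none
[16] P1: store L0 := 34 | P0:I, P1:M(34) | bus: BusRdX,Flush
[17] P1: store L3 := 95 | P0:I, P1:M(95) | bus: BusUpgr
[18] P1: store L5 := 5 | P0:I, P1:M(5) | bus: none
[19] P0: load  L4 | P0:M(33), P1:I | bus: none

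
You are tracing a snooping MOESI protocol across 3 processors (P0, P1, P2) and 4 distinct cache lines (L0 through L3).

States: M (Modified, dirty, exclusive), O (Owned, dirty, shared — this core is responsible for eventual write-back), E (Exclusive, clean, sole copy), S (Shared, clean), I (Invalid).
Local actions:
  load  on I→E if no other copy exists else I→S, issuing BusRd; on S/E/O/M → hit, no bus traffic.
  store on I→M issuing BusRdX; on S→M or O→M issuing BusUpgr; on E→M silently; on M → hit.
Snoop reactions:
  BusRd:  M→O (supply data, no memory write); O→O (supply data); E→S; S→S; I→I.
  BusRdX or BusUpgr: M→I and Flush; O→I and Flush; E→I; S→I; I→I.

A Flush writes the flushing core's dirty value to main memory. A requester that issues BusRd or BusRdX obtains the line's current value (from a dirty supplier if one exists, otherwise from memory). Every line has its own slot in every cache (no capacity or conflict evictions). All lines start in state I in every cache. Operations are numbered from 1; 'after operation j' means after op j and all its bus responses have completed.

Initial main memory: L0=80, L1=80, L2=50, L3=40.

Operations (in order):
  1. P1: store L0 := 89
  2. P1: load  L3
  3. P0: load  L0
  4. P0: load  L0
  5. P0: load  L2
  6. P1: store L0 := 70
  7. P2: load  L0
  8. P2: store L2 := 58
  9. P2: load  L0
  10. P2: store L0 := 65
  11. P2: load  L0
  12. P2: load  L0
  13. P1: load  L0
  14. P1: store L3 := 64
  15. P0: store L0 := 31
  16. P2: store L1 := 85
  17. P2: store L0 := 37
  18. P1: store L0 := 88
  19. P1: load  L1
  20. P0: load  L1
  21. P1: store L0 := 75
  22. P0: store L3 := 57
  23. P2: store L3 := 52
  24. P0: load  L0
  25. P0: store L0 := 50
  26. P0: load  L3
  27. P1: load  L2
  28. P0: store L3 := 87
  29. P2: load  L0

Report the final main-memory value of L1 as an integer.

step 1: P1: store L0 := 89  ⟶  IMI  (L0)  txn=BusRdX  M[L0]=80
step 2: P1: load  L3  ⟶  IEI  (L3)  txn=BusRd  M[L3]=40
step 3: P0: load  L0  ⟶  SOI  (L0)  txn=BusRd  M[L0]=80
step 4: P0: load  L0  ⟶  SOI  (L0)  txn=∅  M[L0]=80
step 5: P0: load  L2  ⟶  EII  (L2)  txn=BusRd  M[L2]=50
step 6: P1: store L0 := 70  ⟶  IMI  (L0)  txn=BusUpgr  M[L0]=80
step 7: P2: load  L0  ⟶  IOS  (L0)  txn=BusRd  M[L0]=80
step 8: P2: store L2 := 58  ⟶  IIM  (L2)  txn=BusRdX  M[L2]=50
step 9: P2: load  L0  ⟶  IOS  (L0)  txn=∅  M[L0]=80
step 10: P2: store L0 := 65  ⟶  IIM  (L0)  txn=BusUpgr+Flush  M[L0]=70
step 11: P2: load  L0  ⟶  IIM  (L0)  txn=∅  M[L0]=70
step 12: P2: load  L0  ⟶  IIM  (L0)  txn=∅  M[L0]=70
step 13: P1: load  L0  ⟶  ISO  (L0)  txn=BusRd  M[L0]=70
step 14: P1: store L3 := 64  ⟶  IMI  (L3)  txn=∅  M[L3]=40
step 15: P0: store L0 := 31  ⟶  MII  (L0)  txn=BusRdX+Flush  M[L0]=65
step 16: P2: store L1 := 85  ⟶  IIM  (L1)  txn=BusRdX  M[L1]=80
step 17: P2: store L0 := 37  ⟶  IIM  (L0)  txn=BusRdX+Flush  M[L0]=31
step 18: P1: store L0 := 88  ⟶  IMI  (L0)  txn=BusRdX+Flush  M[L0]=37
step 19: P1: load  L1  ⟶  ISO  (L1)  txn=BusRd  M[L1]=80
step 20: P0: load  L1  ⟶  SSO  (L1)  txn=BusRd  M[L1]=80
step 21: P1: store L0 := 75  ⟶  IMI  (L0)  txn=∅  M[L0]=37
step 22: P0: store L3 := 57  ⟶  MII  (L3)  txn=BusRdX+Flush  M[L3]=64
step 23: P2: store L3 := 52  ⟶  IIM  (L3)  txn=BusRdX+Flush  M[L3]=57
step 24: P0: load  L0  ⟶  SOI  (L0)  txn=BusRd  M[L0]=37
step 25: P0: store L0 := 50  ⟶  MII  (L0)  txn=BusUpgr+Flush  M[L0]=75
step 26: P0: load  L3  ⟶  SIO  (L3)  txn=BusRd  M[L3]=57
step 27: P1: load  L2  ⟶  ISO  (L2)  txn=BusRd  M[L2]=50
step 28: P0: store L3 := 87  ⟶  MII  (L3)  txn=BusUpgr+Flush  M[L3]=52
step 29: P2: load  L0  ⟶  OIS  (L0)  txn=BusRd  M[L0]=75

memory[L1] = 80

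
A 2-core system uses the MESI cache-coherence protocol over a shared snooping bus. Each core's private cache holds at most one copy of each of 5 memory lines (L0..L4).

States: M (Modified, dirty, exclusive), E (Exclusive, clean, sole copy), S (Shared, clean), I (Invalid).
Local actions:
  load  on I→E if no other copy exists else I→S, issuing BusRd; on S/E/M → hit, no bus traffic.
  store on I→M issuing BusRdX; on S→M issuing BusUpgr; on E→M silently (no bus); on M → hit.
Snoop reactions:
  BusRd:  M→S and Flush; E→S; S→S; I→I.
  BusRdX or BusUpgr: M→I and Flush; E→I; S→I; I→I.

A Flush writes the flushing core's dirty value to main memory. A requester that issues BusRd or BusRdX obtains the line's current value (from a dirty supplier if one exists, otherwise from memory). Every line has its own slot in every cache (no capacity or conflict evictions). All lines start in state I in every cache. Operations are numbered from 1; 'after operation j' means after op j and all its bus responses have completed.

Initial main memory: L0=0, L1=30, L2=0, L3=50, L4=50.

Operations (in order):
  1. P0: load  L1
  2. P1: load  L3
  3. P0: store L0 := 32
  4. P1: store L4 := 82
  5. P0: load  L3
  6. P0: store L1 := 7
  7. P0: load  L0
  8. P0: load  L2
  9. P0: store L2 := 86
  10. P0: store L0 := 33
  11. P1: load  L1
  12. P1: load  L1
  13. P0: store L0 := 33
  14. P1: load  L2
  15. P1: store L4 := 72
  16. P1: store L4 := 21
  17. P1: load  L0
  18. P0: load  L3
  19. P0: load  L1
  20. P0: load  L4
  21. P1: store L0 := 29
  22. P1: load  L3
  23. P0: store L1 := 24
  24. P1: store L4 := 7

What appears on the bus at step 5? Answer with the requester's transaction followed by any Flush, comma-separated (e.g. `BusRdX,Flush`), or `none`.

bus = BusRd

1. P0: load  L1  bus=[BusRd]  L1: P0=E P1=I  mem[L1]=30
2. P1: load  L3  bus=[BusRd]  L3: P0=I P1=E  mem[L3]=50
3. P0: store L0 := 32  bus=[BusRdX]  L0: P0=M P1=I  mem[L0]=0
4. P1: store L4 := 82  bus=[BusRdX]  L4: P0=I P1=M  mem[L4]=50
5. P0: load  L3  bus=[BusRd]  L3: P0=S P1=S  mem[L3]=50
6. P0: store L1 := 7  bus=[-]  L1: P0=M P1=I  mem[L1]=30
7. P0: load  L0  bus=[-]  L0: P0=M P1=I  mem[L0]=0
8. P0: load  L2  bus=[BusRd]  L2: P0=E P1=I  mem[L2]=0
9. P0: store L2 := 86  bus=[-]  L2: P0=M P1=I  mem[L2]=0
10. P0: store L0 := 33  bus=[-]  L0: P0=M P1=I  mem[L0]=0
11. P1: load  L1  bus=[BusRd,Flush]  L1: P0=S P1=S  mem[L1]=7
12. P1: load  L1  bus=[-]  L1: P0=S P1=S  mem[L1]=7
13. P0: store L0 := 33  bus=[-]  L0: P0=M P1=I  mem[L0]=0
14. P1: load  L2  bus=[BusRd,Flush]  L2: P0=S P1=S  mem[L2]=86
15. P1: store L4 := 72  bus=[-]  L4: P0=I P1=M  mem[L4]=50
16. P1: store L4 := 21  bus=[-]  L4: P0=I P1=M  mem[L4]=50
17. P1: load  L0  bus=[BusRd,Flush]  L0: P0=S P1=S  mem[L0]=33
18. P0: load  L3  bus=[-]  L3: P0=S P1=S  mem[L3]=50
19. P0: load  L1  bus=[-]  L1: P0=S P1=S  mem[L1]=7
20. P0: load  L4  bus=[BusRd,Flush]  L4: P0=S P1=S  mem[L4]=21
21. P1: store L0 := 29  bus=[BusUpgr]  L0: P0=I P1=M  mem[L0]=33
22. P1: load  L3  bus=[-]  L3: P0=S P1=S  mem[L3]=50
23. P0: store L1 := 24  bus=[BusUpgr]  L1: P0=M P1=I  mem[L1]=7
24. P1: store L4 := 7  bus=[BusUpgr]  L4: P0=I P1=M  mem[L4]=21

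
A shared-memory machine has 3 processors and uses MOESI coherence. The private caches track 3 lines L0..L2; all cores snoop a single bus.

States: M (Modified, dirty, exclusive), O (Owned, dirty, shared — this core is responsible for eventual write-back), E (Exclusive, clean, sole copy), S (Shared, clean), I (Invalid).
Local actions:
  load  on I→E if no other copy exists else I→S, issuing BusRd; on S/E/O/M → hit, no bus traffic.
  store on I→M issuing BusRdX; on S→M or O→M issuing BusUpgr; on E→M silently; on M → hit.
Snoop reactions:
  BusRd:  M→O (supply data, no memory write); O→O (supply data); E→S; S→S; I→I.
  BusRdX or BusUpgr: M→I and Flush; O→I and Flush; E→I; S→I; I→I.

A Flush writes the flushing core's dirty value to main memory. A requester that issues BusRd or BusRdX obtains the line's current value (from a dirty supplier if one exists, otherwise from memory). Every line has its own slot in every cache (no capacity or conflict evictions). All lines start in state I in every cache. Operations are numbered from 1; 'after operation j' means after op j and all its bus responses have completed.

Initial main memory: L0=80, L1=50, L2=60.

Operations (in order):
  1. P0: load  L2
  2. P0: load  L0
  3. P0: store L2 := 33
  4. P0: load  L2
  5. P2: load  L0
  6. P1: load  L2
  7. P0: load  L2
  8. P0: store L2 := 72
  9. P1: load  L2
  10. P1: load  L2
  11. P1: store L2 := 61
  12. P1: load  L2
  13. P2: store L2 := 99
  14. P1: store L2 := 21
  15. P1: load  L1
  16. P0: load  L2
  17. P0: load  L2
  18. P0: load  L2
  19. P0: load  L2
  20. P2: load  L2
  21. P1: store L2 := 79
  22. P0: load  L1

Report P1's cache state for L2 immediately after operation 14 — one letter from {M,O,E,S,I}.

[1] P0: load  L2 | P0:E(60), P1:I, P2:I | bus: BusRd
[2] P0: load  L0 | P0:E(80), P1:I, P2:I | bus: BusRd
[3] P0: store L2 := 33 | P0:M(33), P1:I, P2:I | bus: none
[4] P0: load  L2 | P0:M(33), P1:I, P2:I | bus: none
[5] P2: load  L0 | P0:S(80), P1:I, P2:S(80) | bus: BusRd
[6] P1: load  L2 | P0:O(33), P1:S(33), P2:I | bus: BusRd
[7] P0: load  L2 | P0:O(33), P1:S(33), P2:I | bus: none
[8] P0: store L2 := 72 | P0:M(72), P1:I, P2:I | bus: BusUpgr
[9] P1: load  L2 | P0:O(72), P1:S(72), P2:I | bus: BusRd
[10] P1: load  L2 | P0:O(72), P1:S(72), P2:I | bus: none
[11] P1: store L2 := 61 | P0:I, P1:M(61), P2:I | bus: BusUpgr,Flush
[12] P1: load  L2 | P0:I, P1:M(61), P2:I | bus: none
[13] P2: store L2 := 99 | P0:I, P1:I, P2:M(99) | bus: BusRdX,Flush
[14] P1: store L2 := 21 | P0:I, P1:M(21), P2:I | bus: BusRdX,Flush
[15] P1: load  L1 | P0:I, P1:E(50), P2:I | bus: BusRd
[16] P0: load  L2 | P0:S(21), P1:O(21), P2:I | bus: BusRd
[17] P0: load  L2 | P0:S(21), P1:O(21), P2:I | bus: none
[18] P0: load  L2 | P0:S(21), P1:O(21), P2:I | bus: none
[19] P0: load  L2 | P0:S(21), P1:O(21), P2:I | bus: none
[20] P2: load  L2 | P0:S(21), P1:O(21), P2:S(21) | bus: BusRd
[21] P1: store L2 := 79 | P0:I, P1:M(79), P2:I | bus: BusUpgr
[22] P0: load  L1 | P0:S(50), P1:S(50), P2:I | bus: BusRd

state = M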